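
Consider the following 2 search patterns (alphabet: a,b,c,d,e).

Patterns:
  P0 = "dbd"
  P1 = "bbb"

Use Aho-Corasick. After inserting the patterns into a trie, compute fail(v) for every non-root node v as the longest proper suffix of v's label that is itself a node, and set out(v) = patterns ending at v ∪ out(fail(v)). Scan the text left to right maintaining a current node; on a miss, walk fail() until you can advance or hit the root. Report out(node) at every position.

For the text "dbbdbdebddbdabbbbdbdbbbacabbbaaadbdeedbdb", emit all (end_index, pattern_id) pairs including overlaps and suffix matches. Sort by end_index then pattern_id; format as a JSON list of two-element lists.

Construct AC machine:
Trie nodes:
  0='ε' goto b→4 d→1
  1='d' goto b→2
  2='db' goto d→3
  3='dbd' goto ·  ←P0
  4='b' goto b→5
  5='bb' goto b→6
  6='bbb' goto ·  ←P1

BFS fail/out derivation:
  fail(1) 'd': from fail(0)=0 chase 'd': 0 ⇒ 0;  out=∅∪out(0)=∅
  fail(4) 'b': from fail(0)=0 chase 'b': 0 ⇒ 0;  out=∅∪out(0)=∅
  fail(2) 'db': from fail(1)=0 chase 'b': 0 ⇒ 4;  out=∅∪out(4)=∅
  fail(5) 'bb': from fail(4)=0 chase 'b': 0 ⇒ 4;  out=∅∪out(4)=∅
  fail(3) 'dbd': from fail(2)=4 chase 'd': 4→0 ⇒ 1;  out={0}∪out(1)={0}
  fail(6) 'bbb': from fail(5)=4 chase 'b': 4 ⇒ 5;  out={1}∪out(5)={1}

Scan:
i=0 'd': node 0→1
i=1 'b': node 1→2
i=2 'b': node 2→5 ·f
i=3 'd': node 5→1 ·f
i=4 'b': node 1→2
i=5 'd': node 2→3  emit P0@[3:5]
i=6 'e': node 3→0 ·f
i=7 'b': node 0→4
i=8 'd': node 4→1 ·f
i=9 'd': node 1→1 ·f
i=10 'b': node 1→2
i=11 'd': node 2→3  emit P0@[9:11]
i=12 'a': node 3→0 ·f
i=13 'b': node 0→4
i=14 'b': node 4→5
i=15 'b': node 5→6  emit P1@[13:15]
i=16 'b': node 6→6 ·f  emit P1@[14:16]
i=17 'd': node 6→1 ·f
i=18 'b': node 1→2
i=19 'd': node 2→3  emit P0@[17:19]
i=20 'b': node 3→2 ·f
i=21 'b': node 2→5 ·f
i=22 'b': node 5→6  emit P1@[20:22]
i=23 'a': node 6→0 ·f
i=24 'c': node 0→0
i=25 'a': node 0→0
i=26 'b': node 0→4
i=27 'b': node 4→5
i=28 'b': node 5→6  emit P1@[26:28]
i=29 'a': node 6→0 ·f
i=30 'a': node 0→0
i=31 'a': node 0→0
i=32 'd': node 0→1
i=33 'b': node 1→2
i=34 'd': node 2→3  emit P0@[32:34]
i=35 'e': node 3→0 ·f
i=36 'e': node 0→0
i=37 'd': node 0→1
i=38 'b': node 1→2
i=39 'd': node 2→3  emit P0@[37:39]
i=40 'b': node 3→2 ·f

Matches: [[5,0],[11,0],[15,1],[16,1],[19,0],[22,1],[28,1],[34,0],[39,0]]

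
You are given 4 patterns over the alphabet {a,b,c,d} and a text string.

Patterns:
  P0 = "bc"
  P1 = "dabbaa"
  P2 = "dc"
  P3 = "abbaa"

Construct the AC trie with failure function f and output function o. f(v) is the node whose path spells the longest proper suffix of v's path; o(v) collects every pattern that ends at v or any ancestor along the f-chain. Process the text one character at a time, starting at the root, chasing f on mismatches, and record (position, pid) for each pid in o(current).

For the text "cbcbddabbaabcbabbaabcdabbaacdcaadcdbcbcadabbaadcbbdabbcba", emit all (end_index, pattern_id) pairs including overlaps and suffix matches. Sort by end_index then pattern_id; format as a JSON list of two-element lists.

Build:
Trie nodes:
  0='ε' goto a→10 b→1 d→3
  1='b' goto c→2
  2='bc' goto ·  [P0 ends]
  3='d' goto a→4 c→9
  4='da' goto b→5
  5='dab' goto b→6
  6='dabb' goto a→7
  7='dabba' goto a→8
  8='dabbaa' goto ·  [P1 ends]
  9='dc' goto ·  [P2 ends]
  10='a' goto b→11
  11='ab' goto b→12
  12='abb' goto a→13
  13='abba' goto a→14
  14='abbaa' goto ·  [P3 ends]

BFS fail/out derivation:
  n1('b'): parent n0 fail=0; on 'b' 0 → fail=0;  out ∅∪∅=∅
  n3('d'): parent n0 fail=0; on 'd' 0 → fail=0;  out ∅∪∅=∅
  n10('a'): parent n0 fail=0; on 'a' 0 → fail=0;  out ∅∪∅=∅
  n2('bc'): parent n1 fail=0; on 'c' 0 → fail=0;  out {0}∪∅={0}
  n4('da'): parent n3 fail=0; on 'a' 0 → fail=10;  out ∅∪∅=∅
  n9('dc'): parent n3 fail=0; on 'c' 0 → fail=0;  out {2}∪∅={2}
  n11('ab'): parent n10 fail=0; on 'b' 0 → fail=1;  out ∅∪∅=∅
  n5('dab'): parent n4 fail=10; on 'b' 10 → fail=11;  out ∅∪∅=∅
  n12('abb'): parent n11 fail=1; on 'b' 1→0 → fail=1;  out ∅∪∅=∅
  n6('dabb'): parent n5 fail=11; on 'b' 11 → fail=12;  out ∅∪∅=∅
  n13('abba'): parent n12 fail=1; on 'a' 1→0 → fail=10;  out ∅∪∅=∅
  n7('dabba'): parent n6 fail=12; on 'a' 12 → fail=13;  out ∅∪∅=∅
  n14('abbaa'): parent n13 fail=10; on 'a' 10→0 → fail=10;  out {3}∪∅={3}
  n8('dabbaa'): parent n7 fail=13; on 'a' 13 → fail=14;  out {1}∪{3}={1,3}

Scan:
[0] read 'c'  n0⇒n0
[1] read 'b'  n0⇒n1
[2] read 'c'  n1⇒n2  emit P0@[1:2]
[3] read 'b'  n2⇒n1 (fail-walked)
[4] read 'd'  n1⇒n3 (fail-walked)
[5] read 'd'  n3⇒n3 (fail-walked)
[6] read 'a'  n3⇒n4
[7] read 'b'  n4⇒n5
[8] read 'b'  n5⇒n6
[9] read 'a'  n6⇒n7
[10] read 'a'  n7⇒n8  emit P1@[5:10],P3@[6:10]
[11] read 'b'  n8⇒n11 (fail-walked)
[12] read 'c'  n11⇒n2 (fail-walked)  emit P0@[11:12]
[13] read 'b'  n2⇒n1 (fail-walked)
[14] read 'a'  n1⇒n10 (fail-walked)
[15] read 'b'  n10⇒n11
[16] read 'b'  n11⇒n12
[17] read 'a'  n12⇒n13
[18] read 'a'  n13⇒n14  emit P3@[14:18]
[19] read 'b'  n14⇒n11 (fail-walked)
[20] read 'c'  n11⇒n2 (fail-walked)  emit P0@[19:20]
[21] read 'd'  n2⇒n3 (fail-walked)
[22] read 'a'  n3⇒n4
[23] read 'b'  n4⇒n5
[24] read 'b'  n5⇒n6
[25] read 'a'  n6⇒n7
[26] read 'a'  n7⇒n8  emit P1@[21:26],P3@[22:26]
[27] read 'c'  n8⇒n0 (fail-walked)
[28] read 'd'  n0⇒n3
[29] read 'c'  n3⇒n9  emit P2@[28:29]
[30] read 'a'  n9⇒n10 (fail-walked)
[31] read 'a'  n10⇒n10 (fail-walked)
[32] read 'd'  n10⇒n3 (fail-walked)
[33] read 'c'  n3⇒n9  emit P2@[32:33]
[34] read 'd'  n9⇒n3 (fail-walked)
[35] read 'b'  n3⇒n1 (fail-walked)
[36] read 'c'  n1⇒n2  emit P0@[35:36]
[37] read 'b'  n2⇒n1 (fail-walked)
[38] read 'c'  n1⇒n2  emit P0@[37:38]
[39] read 'a'  n2⇒n10 (fail-walked)
[40] read 'd'  n10⇒n3 (fail-walked)
[41] read 'a'  n3⇒n4
[42] read 'b'  n4⇒n5
[43] read 'b'  n5⇒n6
[44] read 'a'  n6⇒n7
[45] read 'a'  n7⇒n8  emit P1@[40:45],P3@[41:45]
[46] read 'd'  n8⇒n3 (fail-walked)
[47] read 'c'  n3⇒n9  emit P2@[46:47]
[48] read 'b'  n9⇒n1 (fail-walked)
[49] read 'b'  n1⇒n1 (fail-walked)
[50] read 'd'  n1⇒n3 (fail-walked)
[51] read 'a'  n3⇒n4
[52] read 'b'  n4⇒n5
[53] read 'b'  n5⇒n6
[54] read 'c'  n6⇒n2 (fail-walked)  emit P0@[53:54]
[55] read 'b'  n2⇒n1 (fail-walked)
[56] read 'a'  n1⇒n10 (fail-walked)

All matches (sorted): [[2,0],[10,1],[10,3],[12,0],[18,3],[20,0],[26,1],[26,3],[29,2],[33,2],[36,0],[38,0],[45,1],[45,3],[47,2],[54,0]]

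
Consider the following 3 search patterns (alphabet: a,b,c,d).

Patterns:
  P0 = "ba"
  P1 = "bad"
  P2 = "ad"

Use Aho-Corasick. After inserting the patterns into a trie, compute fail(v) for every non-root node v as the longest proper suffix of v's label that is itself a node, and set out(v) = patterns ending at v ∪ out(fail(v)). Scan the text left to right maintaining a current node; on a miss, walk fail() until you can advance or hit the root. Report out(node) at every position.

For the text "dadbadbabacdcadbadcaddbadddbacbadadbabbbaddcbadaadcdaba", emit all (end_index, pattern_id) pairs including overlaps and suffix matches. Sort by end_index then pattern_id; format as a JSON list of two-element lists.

Build:
Trie (insert patterns):
  n0 'ε': a→4 b→1
  n1 'b': a→2
  n2 'ba': d→3  [P0 ends]
  n3 'bad': ·  [P1 ends]
  n4 'a': d→5
  n5 'ad': ·  [P2 ends]

BFS fail/out derivation:
  fail(1) 'b': from fail(0)=0 chase 'b': 0 ⇒ 0;  out=∅∪out(0)=∅
  fail(4) 'a': from fail(0)=0 chase 'a': 0 ⇒ 0;  out=∅∪out(0)=∅
  fail(2) 'ba': from fail(1)=0 chase 'a': 0 ⇒ 4;  out={0}∪out(4)={0}
  fail(5) 'ad': from fail(4)=0 chase 'd': 0 ⇒ 0;  out={2}∪out(0)={2}
  fail(3) 'bad': from fail(2)=4 chase 'd': 4 ⇒ 5;  out={1}∪out(5)={1,2}

Scan:
[0] read 'd'  n0⇒n0
[1] read 'a'  n0⇒n4
[2] read 'd'  n4⇒n5  ** P2@[1:2]
[3] read 'b'  n5⇒n1 ·f
[4] read 'a'  n1⇒n2  ** P0@[3:4]
[5] read 'd'  n2⇒n3  ** P1@[3:5],P2@[4:5]
[6] read 'b'  n3⇒n1 ·f
[7] read 'a'  n1⇒n2  ** P0@[6:7]
[8] read 'b'  n2⇒n1 ·f
[9] read 'a'  n1⇒n2  ** P0@[8:9]
[10] read 'c'  n2⇒n0 ·f
[11] read 'd'  n0⇒n0
[12] read 'c'  n0⇒n0
[13] read 'a'  n0⇒n4
[14] read 'd'  n4⇒n5  ** P2@[13:14]
[15] read 'b'  n5⇒n1 ·f
[16] read 'a'  n1⇒n2  ** P0@[15:16]
[17] read 'd'  n2⇒n3  ** P1@[15:17],P2@[16:17]
[18] read 'c'  n3⇒n0 ·f
[19] read 'a'  n0⇒n4
[20] read 'd'  n4⇒n5  ** P2@[19:20]
[21] read 'd'  n5⇒n0 ·f
[22] read 'b'  n0⇒n1
[23] read 'a'  n1⇒n2  ** P0@[22:23]
[24] read 'd'  n2⇒n3  ** P1@[22:24],P2@[23:24]
[25] read 'd'  n3⇒n0 ·f
[26] read 'd'  n0⇒n0
[27] read 'b'  n0⇒n1
[28] read 'a'  n1⇒n2  ** P0@[27:28]
[29] read 'c'  n2⇒n0 ·f
[30] read 'b'  n0⇒n1
[31] read 'a'  n1⇒n2  ** P0@[30:31]
[32] read 'd'  n2⇒n3  ** P1@[30:32],P2@[31:32]
[33] read 'a'  n3⇒n4 ·f
[34] read 'd'  n4⇒n5  ** P2@[33:34]
[35] read 'b'  n5⇒n1 ·f
[36] read 'a'  n1⇒n2  ** P0@[35:36]
[37] read 'b'  n2⇒n1 ·f
[38] read 'b'  n1⇒n1 ·f
[39] read 'b'  n1⇒n1 ·f
[40] read 'a'  n1⇒n2  ** P0@[39:40]
[41] read 'd'  n2⇒n3  ** P1@[39:41],P2@[40:41]
[42] read 'd'  n3⇒n0 ·f
[43] read 'c'  n0⇒n0
[44] read 'b'  n0⇒n1
[45] read 'a'  n1⇒n2  ** P0@[44:45]
[46] read 'd'  n2⇒n3  ** P1@[44:46],P2@[45:46]
[47] read 'a'  n3⇒n4 ·f
[48] read 'a'  n4⇒n4 ·f
[49] read 'd'  n4⇒n5  ** P2@[48:49]
[50] read 'c'  n5⇒n0 ·f
[51] read 'd'  n0⇒n0
[52] read 'a'  n0⇒n4
[53] read 'b'  n4⇒n1 ·f
[54] read 'a'  n1⇒n2  ** P0@[53:54]

All matches (sorted): [[2,2],[4,0],[5,1],[5,2],[7,0],[9,0],[14,2],[16,0],[17,1],[17,2],[20,2],[23,0],[24,1],[24,2],[28,0],[31,0],[32,1],[32,2],[34,2],[36,0],[40,0],[41,1],[41,2],[45,0],[46,1],[46,2],[49,2],[54,0]]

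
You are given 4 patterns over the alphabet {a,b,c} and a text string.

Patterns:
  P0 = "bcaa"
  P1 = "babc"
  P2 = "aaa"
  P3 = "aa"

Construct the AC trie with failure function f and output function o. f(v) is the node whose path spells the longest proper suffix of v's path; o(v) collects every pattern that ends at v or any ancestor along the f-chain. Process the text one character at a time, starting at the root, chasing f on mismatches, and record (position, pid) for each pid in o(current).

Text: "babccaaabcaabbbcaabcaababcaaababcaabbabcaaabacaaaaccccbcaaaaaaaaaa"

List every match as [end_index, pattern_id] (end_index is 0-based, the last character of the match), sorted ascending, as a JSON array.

Construct AC machine:
Trie (insert patterns):
  0='ε' goto a→8 b→1
  1='b' goto a→5 c→2
  2='bc' goto a→3
  3='bca' goto a→4
  4='bcaa' goto ·  ←P0
  5='ba' goto b→6
  6='bab' goto c→7
  7='babc' goto ·  ←P1
  8='a' goto a→9
  9='aa' goto a→10  ←P3
  10='aaa' goto ·  ←P2

Failure links (BFS by depth):
  fail(1) 'b': from fail(0)=0 chase 'b': 0 ⇒ 0;  out=∅∪out(0)=∅
  fail(8) 'a': from fail(0)=0 chase 'a': 0 ⇒ 0;  out=∅∪out(0)=∅
  fail(2) 'bc': from fail(1)=0 chase 'c': 0 ⇒ 0;  out=∅∪out(0)=∅
  fail(5) 'ba': from fail(1)=0 chase 'a': 0 ⇒ 8;  out=∅∪out(8)=∅
  fail(9) 'aa': from fail(8)=0 chase 'a': 0 ⇒ 8;  out={3}∪out(8)={3}
  fail(3) 'bca': from fail(2)=0 chase 'a': 0 ⇒ 8;  out=∅∪out(8)=∅
  fail(6) 'bab': from fail(5)=8 chase 'b': 8→0 ⇒ 1;  out=∅∪out(1)=∅
  fail(10) 'aaa': from fail(9)=8 chase 'a': 8 ⇒ 9;  out={2}∪out(9)={2,3}
  fail(4) 'bcaa': from fail(3)=8 chase 'a': 8 ⇒ 9;  out={0}∪out(9)={0,3}
  fail(7) 'babc': from fail(6)=1 chase 'c': 1 ⇒ 2;  out={1}∪out(2)={1}

Text stream:
[0] read 'b'  n0⇒n1
[1] read 'a'  n1⇒n5
[2] read 'b'  n5⇒n6
[3] read 'c'  n6⇒n7  emit P1@[0:3]
[4] read 'c'  n7⇒n0 ·f
[5] read 'a'  n0⇒n8
[6] read 'a'  n8⇒n9  emit P3@[5:6]
[7] read 'a'  n9⇒n10  emit P2@[5:7],P3@[6:7]
[8] read 'b'  n10⇒n1 ·f
[9] read 'c'  n1⇒n2
[10] read 'a'  n2⇒n3
[11] read 'a'  n3⇒n4  emit P0@[8:11],P3@[10:11]
[12] read 'b'  n4⇒n1 ·f
[13] read 'b'  n1⇒n1 ·f
[14] read 'b'  n1⇒n1 ·f
[15] read 'c'  n1⇒n2
[16] read 'a'  n2⇒n3
[17] read 'a'  n3⇒n4  emit P0@[14:17],P3@[16:17]
[18] read 'b'  n4⇒n1 ·f
[19] read 'c'  n1⇒n2
[20] read 'a'  n2⇒n3
[21] read 'a'  n3⇒n4  emit P0@[18:21],P3@[20:21]
[22] read 'b'  n4⇒n1 ·f
[23] read 'a'  n1⇒n5
[24] read 'b'  n5⇒n6
[25] read 'c'  n6⇒n7  emit P1@[22:25]
[26] read 'a'  n7⇒n3 ·f
[27] read 'a'  n3⇒n4  emit P0@[24:27],P3@[26:27]
[28] read 'a'  n4⇒n10 ·f  emit P2@[26:28],P3@[27:28]
[29] read 'b'  n10⇒n1 ·f
[30] read 'a'  n1⇒n5
[31] read 'b'  n5⇒n6
[32] read 'c'  n6⇒n7  emit P1@[29:32]
[33] read 'a'  n7⇒n3 ·f
[34] read 'a'  n3⇒n4  emit P0@[31:34],P3@[33:34]
[35] read 'b'  n4⇒n1 ·f
[36] read 'b'  n1⇒n1 ·f
[37] read 'a'  n1⇒n5
[38] read 'b'  n5⇒n6
[39] read 'c'  n6⇒n7  emit P1@[36:39]
[40] read 'a'  n7⇒n3 ·f
[41] read 'a'  n3⇒n4  emit P0@[38:41],P3@[40:41]
[42] read 'a'  n4⇒n10 ·f  emit P2@[40:42],P3@[41:42]
[43] read 'b'  n10⇒n1 ·f
[44] read 'a'  n1⇒n5
[45] read 'c'  n5⇒n0 ·f
[46] read 'a'  n0⇒n8
[47] read 'a'  n8⇒n9  emit P3@[46:47]
[48] read 'a'  n9⇒n10  emit P2@[46:48],P3@[47:48]
[49] read 'a'  n10⇒n10 ·f  emit P2@[47:49],P3@[48:49]
[50] read 'c'  n10⇒n0 ·f
[51] read 'c'  n0⇒n0
[52] read 'c'  n0⇒n0
[53] read 'c'  n0⇒n0
[54] read 'b'  n0⇒n1
[55] read 'c'  n1⇒n2
[56] read 'a'  n2⇒n3
[57] read 'a'  n3⇒n4  emit P0@[54:57],P3@[56:57]
[58] read 'a'  n4⇒n10 ·f  emit P2@[56:58],P3@[57:58]
[59] read 'a'  n10⇒n10 ·f  emit P2@[57:59],P3@[58:59]
[60] read 'a'  n10⇒n10 ·f  emit P2@[58:60],P3@[59:60]
[61] read 'a'  n10⇒n10 ·f  emit P2@[59:61],P3@[60:61]
[62] read 'a'  n10⇒n10 ·f  emit P2@[60:62],P3@[61:62]
[63] read 'a'  n10⇒n10 ·f  emit P2@[61:63],P3@[62:63]
[64] read 'a'  n10⇒n10 ·f  emit P2@[62:64],P3@[63:64]
[65] read 'a'  n10⇒n10 ·f  emit P2@[63:65],P3@[64:65]

Matches: [[3,1],[6,3],[7,2],[7,3],[11,0],[11,3],[17,0],[17,3],[21,0],[21,3],[25,1],[27,0],[27,3],[28,2],[28,3],[32,1],[34,0],[34,3],[39,1],[41,0],[41,3],[42,2],[42,3],[47,3],[48,2],[48,3],[49,2],[49,3],[57,0],[57,3],[58,2],[58,3],[59,2],[59,3],[60,2],[60,3],[61,2],[61,3],[62,2],[62,3],[63,2],[63,3],[64,2],[64,3],[65,2],[65,3]]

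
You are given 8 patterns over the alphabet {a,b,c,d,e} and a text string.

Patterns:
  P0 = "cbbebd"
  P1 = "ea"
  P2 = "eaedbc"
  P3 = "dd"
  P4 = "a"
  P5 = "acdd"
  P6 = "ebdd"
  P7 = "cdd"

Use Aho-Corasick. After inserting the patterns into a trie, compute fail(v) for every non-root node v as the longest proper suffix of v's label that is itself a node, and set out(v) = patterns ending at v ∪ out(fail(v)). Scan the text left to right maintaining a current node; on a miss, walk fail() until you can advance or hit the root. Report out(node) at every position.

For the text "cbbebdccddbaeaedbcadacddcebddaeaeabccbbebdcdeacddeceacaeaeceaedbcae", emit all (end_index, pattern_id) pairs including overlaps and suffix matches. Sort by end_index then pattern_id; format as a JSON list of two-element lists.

Build:
Trie nodes:
  0='ε' goto a→15 c→1 d→13 e→7
  1='c' goto b→2 d→22
  2='cb' goto b→3
  3='cbb' goto e→4
  4='cbbe' goto b→5
  5='cbbeb' goto d→6
  6='cbbebd' goto ·  ←P0
  7='e' goto a→8 b→19
  8='ea' goto e→9  ←P1
  9='eae' goto d→10
  10='eaed' goto b→11
  11='eaedb' goto c→12
  12='eaedbc' goto ·  ←P2
  13='d' goto d→14
  14='dd' goto ·  ←P3
  15='a' goto c→16  ←P4
  16='ac' goto d→17
  17='acd' goto d→18
  18='acdd' goto ·  ←P5
  19='eb' goto d→20
  20='ebd' goto d→21
  21='ebdd' goto ·  ←P6
  22='cd' goto d→23
  23='cdd' goto ·  ←P7

BFS fail/out derivation:
  n1('c'): parent n0 fail=0; on 'c' 0 → fail=0;  out ∅∪∅=∅
  n7('e'): parent n0 fail=0; on 'e' 0 → fail=0;  out ∅∪∅=∅
  n13('d'): parent n0 fail=0; on 'd' 0 → fail=0;  out ∅∪∅=∅
  n15('a'): parent n0 fail=0; on 'a' 0 → fail=0;  out {4}∪∅={4}
  n2('cb'): parent n1 fail=0; on 'b' 0 → fail=0;  out ∅∪∅=∅
  n8('ea'): parent n7 fail=0; on 'a' 0 → fail=15;  out {1}∪{4}={1,4}
  n14('dd'): parent n13 fail=0; on 'd' 0 → fail=13;  out {3}∪∅={3}
  n16('ac'): parent n15 fail=0; on 'c' 0 → fail=1;  out ∅∪∅=∅
  n19('eb'): parent n7 fail=0; on 'b' 0 → fail=0;  out ∅∪∅=∅
  n22('cd'): parent n1 fail=0; on 'd' 0 → fail=13;  out ∅∪∅=∅
  n3('cbb'): parent n2 fail=0; on 'b' 0 → fail=0;  out ∅∪∅=∅
  n9('eae'): parent n8 fail=15; on 'e' 15→0 → fail=7;  out ∅∪∅=∅
  n17('acd'): parent n16 fail=1; on 'd' 1 → fail=22;  out ∅∪∅=∅
  n20('ebd'): parent n19 fail=0; on 'd' 0 → fail=13;  out ∅∪∅=∅
  n23('cdd'): parent n22 fail=13; on 'd' 13 → fail=14;  out {7}∪{3}={3,7}
  n4('cbbe'): parent n3 fail=0; on 'e' 0 → fail=7;  out ∅∪∅=∅
  n10('eaed'): parent n9 fail=7; on 'd' 7→0 → fail=13;  out ∅∪∅=∅
  n18('acdd'): parent n17 fail=22; on 'd' 22 → fail=23;  out {5}∪{3,7}={3,5,7}
  n21('ebdd'): parent n20 fail=13; on 'd' 13 → fail=14;  out {6}∪{3}={3,6}
  n5('cbbeb'): parent n4 fail=7; on 'b' 7 → fail=19;  out ∅∪∅=∅
  n11('eaedb'): parent n10 fail=13; on 'b' 13→0 → fail=0;  out ∅∪∅=∅
  n6('cbbebd'): parent n5 fail=19; on 'd' 19 → fail=20;  out {0}∪∅={0}
  n12('eaedbc'): parent n11 fail=0; on 'c' 0 → fail=1;  out {2}∪∅={2}

Scan:
pos 0 'c': at 1
pos 1 'b': at 2
pos 2 'b': at 3
pos 3 'e': at 4
pos 4 'b': at 5
pos 5 'd': at 6  → match P0@[0:5]
pos 6 'c': at 1 (via fail)
pos 7 'c': at 1 (via fail)
pos 8 'd': at 22
pos 9 'd': at 23  → match P3@[8:9],P7@[7:9]
pos 10 'b': at 0 (via fail)
pos 11 'a': at 15  → match P4@[11:11]
pos 12 'e': at 7 (via fail)
pos 13 'a': at 8  → match P1@[12:13],P4@[13:13]
pos 14 'e': at 9
pos 15 'd': at 10
pos 16 'b': at 11
pos 17 'c': at 12  → match P2@[12:17]
pos 18 'a': at 15 (via fail)  → match P4@[18:18]
pos 19 'd': at 13 (via fail)
pos 20 'a': at 15 (via fail)  → match P4@[20:20]
pos 21 'c': at 16
pos 22 'd': at 17
pos 23 'd': at 18  → match P3@[22:23],P5@[20:23],P7@[21:23]
pos 24 'c': at 1 (via fail)
pos 25 'e': at 7 (via fail)
pos 26 'b': at 19
pos 27 'd': at 20
pos 28 'd': at 21  → match P3@[27:28],P6@[25:28]
pos 29 'a': at 15 (via fail)  → match P4@[29:29]
pos 30 'e': at 7 (via fail)
pos 31 'a': at 8  → match P1@[30:31],P4@[31:31]
pos 32 'e': at 9
pos 33 'a': at 8 (via fail)  → match P1@[32:33],P4@[33:33]
pos 34 'b': at 0 (via fail)
pos 35 'c': at 1
pos 36 'c': at 1 (via fail)
pos 37 'b': at 2
pos 38 'b': at 3
pos 39 'e': at 4
pos 40 'b': at 5
pos 41 'd': at 6  → match P0@[36:41]
pos 42 'c': at 1 (via fail)
pos 43 'd': at 22
pos 44 'e': at 7 (via fail)
pos 45 'a': at 8  → match P1@[44:45],P4@[45:45]
pos 46 'c': at 16 (via fail)
pos 47 'd': at 17
pos 48 'd': at 18  → match P3@[47:48],P5@[45:48],P7@[46:48]
pos 49 'e': at 7 (via fail)
pos 50 'c': at 1 (via fail)
pos 51 'e': at 7 (via fail)
pos 52 'a': at 8  → match P1@[51:52],P4@[52:52]
pos 53 'c': at 16 (via fail)
pos 54 'a': at 15 (via fail)  → match P4@[54:54]
pos 55 'e': at 7 (via fail)
pos 56 'a': at 8  → match P1@[55:56],P4@[56:56]
pos 57 'e': at 9
pos 58 'c': at 1 (via fail)
pos 59 'e': at 7 (via fail)
pos 60 'a': at 8  → match P1@[59:60],P4@[60:60]
pos 61 'e': at 9
pos 62 'd': at 10
pos 63 'b': at 11
pos 64 'c': at 12  → match P2@[59:64]
pos 65 'a': at 15 (via fail)  → match P4@[65:65]
pos 66 'e': at 7 (via fail)

All matches (sorted): [[5,0],[9,3],[9,7],[11,4],[13,1],[13,4],[17,2],[18,4],[20,4],[23,3],[23,5],[23,7],[28,3],[28,6],[29,4],[31,1],[31,4],[33,1],[33,4],[41,0],[45,1],[45,4],[48,3],[48,5],[48,7],[52,1],[52,4],[54,4],[56,1],[56,4],[60,1],[60,4],[64,2],[65,4]]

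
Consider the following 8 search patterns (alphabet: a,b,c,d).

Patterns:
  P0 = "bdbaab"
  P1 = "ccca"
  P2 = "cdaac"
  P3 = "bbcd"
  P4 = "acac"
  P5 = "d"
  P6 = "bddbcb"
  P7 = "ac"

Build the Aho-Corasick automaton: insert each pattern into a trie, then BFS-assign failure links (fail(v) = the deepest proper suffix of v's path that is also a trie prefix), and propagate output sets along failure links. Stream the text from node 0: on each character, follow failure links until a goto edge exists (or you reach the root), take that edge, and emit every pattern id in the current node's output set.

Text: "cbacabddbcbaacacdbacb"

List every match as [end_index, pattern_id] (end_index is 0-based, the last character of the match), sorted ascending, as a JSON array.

Build:
Trie nodes:
  0='ε' goto a→18 b→1 c→7 d→22
  1='b' goto b→15 d→2
  2='bd' goto b→3 d→23
  3='bdb' goto a→4
  4='bdba' goto a→5
  5='bdbaa' goto b→6
  6='bdbaab' goto ·  [P0 ends]
  7='c' goto c→8 d→11
  8='cc' goto c→9
  9='ccc' goto a→10
  10='ccca' goto ·  [P1 ends]
  11='cd' goto a→12
  12='cda' goto a→13
  13='cdaa' goto c→14
  14='cdaac' goto ·  [P2 ends]
  15='bb' goto c→16
  16='bbc' goto d→17
  17='bbcd' goto ·  [P3 ends]
  18='a' goto c→19
  19='ac' goto a→20  [P7 ends]
  20='aca' goto c→21
  21='acac' goto ·  [P4 ends]
  22='d' goto ·  [P5 ends]
  23='bdd' goto b→24
  24='bddb' goto c→25
  25='bddbc' goto b→26
  26='bddbcb' goto ·  [P6 ends]

Failure links (BFS by depth):
  n1('b'): parent n0 fail=0; on 'b' 0 → fail=0;  out ∅∪∅=∅
  n7('c'): parent n0 fail=0; on 'c' 0 → fail=0;  out ∅∪∅=∅
  n18('a'): parent n0 fail=0; on 'a' 0 → fail=0;  out ∅∪∅=∅
  n22('d'): parent n0 fail=0; on 'd' 0 → fail=0;  out {5}∪∅={5}
  n2('bd'): parent n1 fail=0; on 'd' 0 → fail=22;  out ∅∪{5}={5}
  n8('cc'): parent n7 fail=0; on 'c' 0 → fail=7;  out ∅∪∅=∅
  n11('cd'): parent n7 fail=0; on 'd' 0 → fail=22;  out ∅∪{5}={5}
  n15('bb'): parent n1 fail=0; on 'b' 0 → fail=1;  out ∅∪∅=∅
  n19('ac'): parent n18 fail=0; on 'c' 0 → fail=7;  out {7}∪∅={7}
  n3('bdb'): parent n2 fail=22; on 'b' 22→0 → fail=1;  out ∅∪∅=∅
  n9('ccc'): parent n8 fail=7; on 'c' 7 → fail=8;  out ∅∪∅=∅
  n12('cda'): parent n11 fail=22; on 'a' 22→0 → fail=18;  out ∅∪∅=∅
  n16('bbc'): parent n15 fail=1; on 'c' 1→0 → fail=7;  out ∅∪∅=∅
  n20('aca'): parent n19 fail=7; on 'a' 7→0 → fail=18;  out ∅∪∅=∅
  n23('bdd'): parent n2 fail=22; on 'd' 22→0 → fail=22;  out ∅∪{5}={5}
  n4('bdba'): parent n3 fail=1; on 'a' 1→0 → fail=18;  out ∅∪∅=∅
  n10('ccca'): parent n9 fail=8; on 'a' 8→7→0 → fail=18;  out {1}∪∅={1}
  n13('cdaa'): parent n12 fail=18; on 'a' 18→0 → fail=18;  out ∅∪∅=∅
  n17('bbcd'): parent n16 fail=7; on 'd' 7 → fail=11;  out {3}∪{5}={3,5}
  n21('acac'): parent n20 fail=18; on 'c' 18 → fail=19;  out {4}∪{7}={4,7}
  n24('bddb'): parent n23 fail=22; on 'b' 22→0 → fail=1;  out ∅∪∅=∅
  n5('bdbaa'): parent n4 fail=18; on 'a' 18→0 → fail=18;  out ∅∪∅=∅
  n14('cdaac'): parent n13 fail=18; on 'c' 18 → fail=19;  out {2}∪{7}={2,7}
  n25('bddbc'): parent n24 fail=1; on 'c' 1→0 → fail=7;  out ∅∪∅=∅
  n6('bdbaab'): parent n5 fail=18; on 'b' 18→0 → fail=1;  out {0}∪∅={0}
  n26('bddbcb'): parent n25 fail=7; on 'b' 7→0 → fail=1;  out {6}∪∅={6}

Text stream:
pos 0 'c': at 7
pos 1 'b': at 1 ·f
pos 2 'a': at 18 ·f
pos 3 'c': at 19  emit P7@[2:3]
pos 4 'a': at 20
pos 5 'b': at 1 ·f
pos 6 'd': at 2  emit P5@[6:6]
pos 7 'd': at 23  emit P5@[7:7]
pos 8 'b': at 24
pos 9 'c': at 25
pos 10 'b': at 26  emit P6@[5:10]
pos 11 'a': at 18 ·f
pos 12 'a': at 18 ·f
pos 13 'c': at 19  emit P7@[12:13]
pos 14 'a': at 20
pos 15 'c': at 21  emit P4@[12:15],P7@[14:15]
pos 16 'd': at 11 ·f  emit P5@[16:16]
pos 17 'b': at 1 ·f
pos 18 'a': at 18 ·f
pos 19 'c': at 19  emit P7@[18:19]
pos 20 'b': at 1 ·f

Matches: [[3,7],[6,5],[7,5],[10,6],[13,7],[15,4],[15,7],[16,5],[19,7]]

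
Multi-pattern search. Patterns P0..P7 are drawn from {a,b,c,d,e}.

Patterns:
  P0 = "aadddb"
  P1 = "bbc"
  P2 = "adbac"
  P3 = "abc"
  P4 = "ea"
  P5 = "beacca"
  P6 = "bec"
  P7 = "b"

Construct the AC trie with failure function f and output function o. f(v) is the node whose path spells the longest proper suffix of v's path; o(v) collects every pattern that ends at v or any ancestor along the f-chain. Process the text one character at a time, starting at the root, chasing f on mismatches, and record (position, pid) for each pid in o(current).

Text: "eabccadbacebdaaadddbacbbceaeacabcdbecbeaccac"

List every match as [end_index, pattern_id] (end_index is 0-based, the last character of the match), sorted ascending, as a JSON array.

Build:
Trie nodes:
  n0 'ε': a→1 b→7 e→16
  n1 'a': a→2 b→14 d→10
  n2 'aa': d→3
  n3 'aad': d→4
  n4 'aadd': d→5
  n5 'aaddd': b→6
  n6 'aadddb': ·  ←P0
  n7 'b': b→8 e→18  ←P7
  n8 'bb': c→9
  n9 'bbc': ·  ←P1
  n10 'ad': b→11
  n11 'adb': a→12
  n12 'adba': c→13
  n13 'adbac': ·  ←P2
  n14 'ab': c→15
  n15 'abc': ·  ←P3
  n16 'e': a→17
  n17 'ea': ·  ←P4
  n18 'be': a→19 c→23
  n19 'bea': c→20
  n20 'beac': c→21
  n21 'beacc': a→22
  n22 'beacca': ·  ←P5
  n23 'bec': ·  ←P6

Failure links (BFS by depth):
  fail(1) 'a': from fail(0)=0 chase 'a': 0 ⇒ 0;  out=∅∪out(0)=∅
  fail(7) 'b': from fail(0)=0 chase 'b': 0 ⇒ 0;  out={7}∪out(0)={7}
  fail(16) 'e': from fail(0)=0 chase 'e': 0 ⇒ 0;  out=∅∪out(0)=∅
  fail(2) 'aa': from fail(1)=0 chase 'a': 0 ⇒ 1;  out=∅∪out(1)=∅
  fail(8) 'bb': from fail(7)=0 chase 'b': 0 ⇒ 7;  out=∅∪out(7)={7}
  fail(10) 'ad': from fail(1)=0 chase 'd': 0 ⇒ 0;  out=∅∪out(0)=∅
  fail(14) 'ab': from fail(1)=0 chase 'b': 0 ⇒ 7;  out=∅∪out(7)={7}
  fail(17) 'ea': from fail(16)=0 chase 'a': 0 ⇒ 1;  out={4}∪out(1)={4}
  fail(18) 'be': from fail(7)=0 chase 'e': 0 ⇒ 16;  out=∅∪out(16)=∅
  fail(3) 'aad': from fail(2)=1 chase 'd': 1 ⇒ 10;  out=∅∪out(10)=∅
  fail(9) 'bbc': from fail(8)=7 chase 'c': 7→0 ⇒ 0;  out={1}∪out(0)={1}
  fail(11) 'adb': from fail(10)=0 chase 'b': 0 ⇒ 7;  out=∅∪out(7)={7}
  fail(15) 'abc': from fail(14)=7 chase 'c': 7→0 ⇒ 0;  out={3}∪out(0)={3}
  fail(19) 'bea': from fail(18)=16 chase 'a': 16 ⇒ 17;  out=∅∪out(17)={4}
  fail(23) 'bec': from fail(18)=16 chase 'c': 16→0 ⇒ 0;  out={6}∪out(0)={6}
  fail(4) 'aadd': from fail(3)=10 chase 'd': 10→0 ⇒ 0;  out=∅∪out(0)=∅
  fail(12) 'adba': from fail(11)=7 chase 'a': 7→0 ⇒ 1;  out=∅∪out(1)=∅
  fail(20) 'beac': from fail(19)=17 chase 'c': 17→1→0 ⇒ 0;  out=∅∪out(0)=∅
  fail(5) 'aaddd': from fail(4)=0 chase 'd': 0 ⇒ 0;  out=∅∪out(0)=∅
  fail(13) 'adbac': from fail(12)=1 chase 'c': 1→0 ⇒ 0;  out={2}∪out(0)={2}
  fail(21) 'beacc': from fail(20)=0 chase 'c': 0 ⇒ 0;  out=∅∪out(0)=∅
  fail(6) 'aadddb': from fail(5)=0 chase 'b': 0 ⇒ 7;  out={0}∪out(7)={0,7}
  fail(22) 'beacca': from fail(21)=0 chase 'a': 0 ⇒ 1;  out={5}∪out(1)={5}

Scan:
[0] read 'e'  n0⇒n16
[1] read 'a'  n16⇒n17  emit P4@[0:1]
[2] read 'b'  n17⇒n14 ·f  emit P7@[2:2]
[3] read 'c'  n14⇒n15  emit P3@[1:3]
[4] read 'c'  n15⇒n0 ·f
[5] read 'a'  n0⇒n1
[6] read 'd'  n1⇒n10
[7] read 'b'  n10⇒n11  emit P7@[7:7]
[8] read 'a'  n11⇒n12
[9] read 'c'  n12⇒n13  emit P2@[5:9]
[10] read 'e'  n13⇒n16 ·f
[11] read 'b'  n16⇒n7 ·f  emit P7@[11:11]
[12] read 'd'  n7⇒n0 ·f
[13] read 'a'  n0⇒n1
[14] read 'a'  n1⇒n2
[15] read 'a'  n2⇒n2 ·f
[16] read 'd'  n2⇒n3
[17] read 'd'  n3⇒n4
[18] read 'd'  n4⇒n5
[19] read 'b'  n5⇒n6  emit P0@[14:19],P7@[19:19]
[20] read 'a'  n6⇒n1 ·f
[21] read 'c'  n1⇒n0 ·f
[22] read 'b'  n0⇒n7  emit P7@[22:22]
[23] read 'b'  n7⇒n8  emit P7@[23:23]
[24] read 'c'  n8⇒n9  emit P1@[22:24]
[25] read 'e'  n9⇒n16 ·f
[26] read 'a'  n16⇒n17  emit P4@[25:26]
[27] read 'e'  n17⇒n16 ·f
[28] read 'a'  n16⇒n17  emit P4@[27:28]
[29] read 'c'  n17⇒n0 ·f
[30] read 'a'  n0⇒n1
[31] read 'b'  n1⇒n14  emit P7@[31:31]
[32] read 'c'  n14⇒n15  emit P3@[30:32]
[33] read 'd'  n15⇒n0 ·f
[34] read 'b'  n0⇒n7  emit P7@[34:34]
[35] read 'e'  n7⇒n18
[36] read 'c'  n18⇒n23  emit P6@[34:36]
[37] read 'b'  n23⇒n7 ·f  emit P7@[37:37]
[38] read 'e'  n7⇒n18
[39] read 'a'  n18⇒n19  emit P4@[38:39]
[40] read 'c'  n19⇒n20
[41] read 'c'  n20⇒n21
[42] read 'a'  n21⇒n22  emit P5@[37:42]
[43] read 'c'  n22⇒n0 ·f

Matches: [[1,4],[2,7],[3,3],[7,7],[9,2],[11,7],[19,0],[19,7],[22,7],[23,7],[24,1],[26,4],[28,4],[31,7],[32,3],[34,7],[36,6],[37,7],[39,4],[42,5]]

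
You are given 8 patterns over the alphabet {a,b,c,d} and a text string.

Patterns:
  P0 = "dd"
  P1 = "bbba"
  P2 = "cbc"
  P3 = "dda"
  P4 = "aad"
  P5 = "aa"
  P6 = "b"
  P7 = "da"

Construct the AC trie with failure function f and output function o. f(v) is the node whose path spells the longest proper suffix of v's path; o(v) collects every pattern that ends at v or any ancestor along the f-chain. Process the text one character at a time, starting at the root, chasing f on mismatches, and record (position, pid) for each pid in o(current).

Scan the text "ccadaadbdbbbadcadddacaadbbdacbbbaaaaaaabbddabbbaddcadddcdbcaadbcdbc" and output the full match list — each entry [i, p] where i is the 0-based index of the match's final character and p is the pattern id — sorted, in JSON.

Build automaton:
Trie (insert patterns):
  n0 'ε': a→11 b→3 c→7 d→1
  n1 'd': a→14 d→2
  n2 'dd': a→10  ←P0
  n3 'b': b→4  ←P6
  n4 'bb': b→5
  n5 'bbb': a→6
  n6 'bbba': ·  ←P1
  n7 'c': b→8
  n8 'cb': c→9
  n9 'cbc': ·  ←P2
  n10 'dda': ·  ←P3
  n11 'a': a→12
  n12 'aa': d→13  ←P5
  n13 'aad': ·  ←P4
  n14 'da': ·  ←P7

Failure links (BFS by depth):
  n1('d'): parent n0 fail=0; on 'd' 0 → fail=0;  out ∅∪∅=∅
  n3('b'): parent n0 fail=0; on 'b' 0 → fail=0;  out {6}∪∅={6}
  n7('c'): parent n0 fail=0; on 'c' 0 → fail=0;  out ∅∪∅=∅
  n11('a'): parent n0 fail=0; on 'a' 0 → fail=0;  out ∅∪∅=∅
  n2('dd'): parent n1 fail=0; on 'd' 0 → fail=1;  out {0}∪∅={0}
  n4('bb'): parent n3 fail=0; on 'b' 0 → fail=3;  out ∅∪{6}={6}
  n8('cb'): parent n7 fail=0; on 'b' 0 → fail=3;  out ∅∪{6}={6}
  n12('aa'): parent n11 fail=0; on 'a' 0 → fail=11;  out {5}∪∅={5}
  n14('da'): parent n1 fail=0; on 'a' 0 → fail=11;  out {7}∪∅={7}
  n5('bbb'): parent n4 fail=3; on 'b' 3 → fail=4;  out ∅∪{6}={6}
  n9('cbc'): parent n8 fail=3; on 'c' 3→0 → fail=7;  out {2}∪∅={2}
  n10('dda'): parent n2 fail=1; on 'a' 1 → fail=14;  out {3}∪{7}={3,7}
  n13('aad'): parent n12 fail=11; on 'd' 11→0 → fail=1;  out {4}∪∅={4}
  n6('bbba'): parent n5 fail=4; on 'a' 4→3→0 → fail=11;  out {1}∪∅={1}

Scan:
[0] read 'c'  n0⇒n7
[1] read 'c'  n7⇒n7 ·f
[2] read 'a'  n7⇒n11 ·f
[3] read 'd'  n11⇒n1 ·f
[4] read 'a'  n1⇒n14  → match P7@[3:4]
[5] read 'a'  n14⇒n12 ·f  → match P5@[4:5]
[6] read 'd'  n12⇒n13  → match P4@[4:6]
[7] read 'b'  n13⇒n3 ·f  → match P6@[7:7]
[8] read 'd'  n3⇒n1 ·f
[9] read 'b'  n1⇒n3 ·f  → match P6@[9:9]
[10] read 'b'  n3⇒n4  → match P6@[10:10]
[11] read 'b'  n4⇒n5  → match P6@[11:11]
[12] read 'a'  n5⇒n6  → match P1@[9:12]
[13] read 'd'  n6⇒n1 ·f
[14] read 'c'  n1⇒n7 ·f
[15] read 'a'  n7⇒n11 ·f
[16] read 'd'  n11⇒n1 ·f
[17] read 'd'  n1⇒n2  → match P0@[16:17]
[18] read 'd'  n2⇒n2 ·f  → match P0@[17:18]
[19] read 'a'  n2⇒n10  → match P3@[17:19],P7@[18:19]
[20] read 'c'  n10⇒n7 ·f
[21] read 'a'  n7⇒n11 ·f
[22] read 'a'  n11⇒n12  → match P5@[21:22]
[23] read 'd'  n12⇒n13  → match P4@[21:23]
[24] read 'b'  n13⇒n3 ·f  → match P6@[24:24]
[25] read 'b'  n3⇒n4  → match P6@[25:25]
[26] read 'd'  n4⇒n1 ·f
[27] read 'a'  n1⇒n14  → match P7@[26:27]
[28] read 'c'  n14⇒n7 ·f
[29] read 'b'  n7⇒n8  → match P6@[29:29]
[30] read 'b'  n8⇒n4 ·f  → match P6@[30:30]
[31] read 'b'  n4⇒n5  → match P6@[31:31]
[32] read 'a'  n5⇒n6  → match P1@[29:32]
[33] read 'a'  n6⇒n12 ·f  → match P5@[32:33]
[34] read 'a'  n12⇒n12 ·f  → match P5@[33:34]
[35] read 'a'  n12⇒n12 ·f  → match P5@[34:35]
[36] read 'a'  n12⇒n12 ·f  → match P5@[35:36]
[37] read 'a'  n12⇒n12 ·f  → match P5@[36:37]
[38] read 'a'  n12⇒n12 ·f  → match P5@[37:38]
[39] read 'b'  n12⇒n3 ·f  → match P6@[39:39]
[40] read 'b'  n3⇒n4  → match P6@[40:40]
[41] read 'd'  n4⇒n1 ·f
[42] read 'd'  n1⇒n2  → match P0@[41:42]
[43] read 'a'  n2⇒n10  → match P3@[41:43],P7@[42:43]
[44] read 'b'  n10⇒n3 ·f  → match P6@[44:44]
[45] read 'b'  n3⇒n4  → match P6@[45:45]
[46] read 'b'  n4⇒n5  → match P6@[46:46]
[47] read 'a'  n5⇒n6  → match P1@[44:47]
[48] read 'd'  n6⇒n1 ·f
[49] read 'd'  n1⇒n2  → match P0@[48:49]
[50] read 'c'  n2⇒n7 ·f
[51] read 'a'  n7⇒n11 ·f
[52] read 'd'  n11⇒n1 ·f
[53] read 'd'  n1⇒n2  → match P0@[52:53]
[54] read 'd'  n2⇒n2 ·f  → match P0@[53:54]
[55] read 'c'  n2⇒n7 ·f
[56] read 'd'  n7⇒n1 ·f
[57] read 'b'  n1⇒n3 ·f  → match P6@[57:57]
[58] read 'c'  n3⇒n7 ·f
[59] read 'a'  n7⇒n11 ·f
[60] read 'a'  n11⇒n12  → match P5@[59:60]
[61] read 'd'  n12⇒n13  → match P4@[59:61]
[62] read 'b'  n13⇒n3 ·f  → match P6@[62:62]
[63] read 'c'  n3⇒n7 ·f
[64] read 'd'  n7⇒n1 ·f
[65] read 'b'  n1⇒n3 ·f  → match P6@[65:65]
[66] read 'c'  n3⇒n7 ·f

All matches (sorted): [[4,7],[5,5],[6,4],[7,6],[9,6],[10,6],[11,6],[12,1],[17,0],[18,0],[19,3],[19,7],[22,5],[23,4],[24,6],[25,6],[27,7],[29,6],[30,6],[31,6],[32,1],[33,5],[34,5],[35,5],[36,5],[37,5],[38,5],[39,6],[40,6],[42,0],[43,3],[43,7],[44,6],[45,6],[46,6],[47,1],[49,0],[53,0],[54,0],[57,6],[60,5],[61,4],[62,6],[65,6]]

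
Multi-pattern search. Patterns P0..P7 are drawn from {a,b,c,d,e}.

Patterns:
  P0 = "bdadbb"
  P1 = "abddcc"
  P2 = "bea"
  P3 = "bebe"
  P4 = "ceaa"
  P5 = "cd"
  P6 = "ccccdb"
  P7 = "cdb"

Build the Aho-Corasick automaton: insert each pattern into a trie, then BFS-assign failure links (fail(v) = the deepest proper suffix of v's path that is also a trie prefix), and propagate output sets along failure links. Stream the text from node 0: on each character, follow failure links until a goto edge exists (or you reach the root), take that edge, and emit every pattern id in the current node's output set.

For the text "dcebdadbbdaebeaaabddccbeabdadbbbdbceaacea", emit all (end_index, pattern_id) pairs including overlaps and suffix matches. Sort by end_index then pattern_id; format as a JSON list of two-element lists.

Build:
Trie nodes:
  n0 'ε': a→7 b→1 c→17
  n1 'b': d→2 e→13
  n2 'bd': a→3
  n3 'bda': d→4
  n4 'bdad': b→5
  n5 'bdadb': b→6
  n6 'bdadbb': ·  ←P0
  n7 'a': b→8
  n8 'ab': d→9
  n9 'abd': d→10
  n10 'abdd': c→11
  n11 'abddc': c→12
  n12 'abddcc': ·  ←P1
  n13 'be': a→14 b→15
  n14 'bea': ·  ←P2
  n15 'beb': e→16
  n16 'bebe': ·  ←P3
  n17 'c': c→22 d→21 e→18
  n18 'ce': a→19
  n19 'cea': a→20
  n20 'ceaa': ·  ←P4
  n21 'cd': b→27  ←P5
  n22 'cc': c→23
  n23 'ccc': c→24
  n24 'cccc': d→25
  n25 'ccccd': b→26
  n26 'ccccdb': ·  ←P6
  n27 'cdb': ·  ←P7

BFS fail/out derivation:
  fail(1) 'b': from fail(0)=0 chase 'b': 0 ⇒ 0;  out=∅∪out(0)=∅
  fail(7) 'a': from fail(0)=0 chase 'a': 0 ⇒ 0;  out=∅∪out(0)=∅
  fail(17) 'c': from fail(0)=0 chase 'c': 0 ⇒ 0;  out=∅∪out(0)=∅
  fail(2) 'bd': from fail(1)=0 chase 'd': 0 ⇒ 0;  out=∅∪out(0)=∅
  fail(8) 'ab': from fail(7)=0 chase 'b': 0 ⇒ 1;  out=∅∪out(1)=∅
  fail(13) 'be': from fail(1)=0 chase 'e': 0 ⇒ 0;  out=∅∪out(0)=∅
  fail(18) 'ce': from fail(17)=0 chase 'e': 0 ⇒ 0;  out=∅∪out(0)=∅
  fail(21) 'cd': from fail(17)=0 chase 'd': 0 ⇒ 0;  out={5}∪out(0)={5}
  fail(22) 'cc': from fail(17)=0 chase 'c': 0 ⇒ 17;  out=∅∪out(17)=∅
  fail(3) 'bda': from fail(2)=0 chase 'a': 0 ⇒ 7;  out=∅∪out(7)=∅
  fail(9) 'abd': from fail(8)=1 chase 'd': 1 ⇒ 2;  out=∅∪out(2)=∅
  fail(14) 'bea': from fail(13)=0 chase 'a': 0 ⇒ 7;  out={2}∪out(7)={2}
  fail(15) 'beb': from fail(13)=0 chase 'b': 0 ⇒ 1;  out=∅∪out(1)=∅
  fail(19) 'cea': from fail(18)=0 chase 'a': 0 ⇒ 7;  out=∅∪out(7)=∅
  fail(23) 'ccc': from fail(22)=17 chase 'c': 17 ⇒ 22;  out=∅∪out(22)=∅
  fail(27) 'cdb': from fail(21)=0 chase 'b': 0 ⇒ 1;  out={7}∪out(1)={7}
  fail(4) 'bdad': from fail(3)=7 chase 'd': 7→0 ⇒ 0;  out=∅∪out(0)=∅
  fail(10) 'abdd': from fail(9)=2 chase 'd': 2→0 ⇒ 0;  out=∅∪out(0)=∅
  fail(16) 'bebe': from fail(15)=1 chase 'e': 1 ⇒ 13;  out={3}∪out(13)={3}
  fail(20) 'ceaa': from fail(19)=7 chase 'a': 7→0 ⇒ 7;  out={4}∪out(7)={4}
  fail(24) 'cccc': from fail(23)=22 chase 'c': 22 ⇒ 23;  out=∅∪out(23)=∅
  fail(5) 'bdadb': from fail(4)=0 chase 'b': 0 ⇒ 1;  out=∅∪out(1)=∅
  fail(11) 'abddc': from fail(10)=0 chase 'c': 0 ⇒ 17;  out=∅∪out(17)=∅
  fail(25) 'ccccd': from fail(24)=23 chase 'd': 23→22→17 ⇒ 21;  out=∅∪out(21)={5}
  fail(6) 'bdadbb': from fail(5)=1 chase 'b': 1→0 ⇒ 1;  out={0}∪out(1)={0}
  fail(12) 'abddcc': from fail(11)=17 chase 'c': 17 ⇒ 22;  out={1}∪out(22)={1}
  fail(26) 'ccccdb': from fail(25)=21 chase 'b': 21 ⇒ 27;  out={6}∪out(27)={6,7}

Run:
[0] read 'd'  n0⇒n0
[1] read 'c'  n0⇒n17
[2] read 'e'  n17⇒n18
[3] read 'b'  n18⇒n1 (fail-walked)
[4] read 'd'  n1⇒n2
[5] read 'a'  n2⇒n3
[6] read 'd'  n3⇒n4
[7] read 'b'  n4⇒n5
[8] read 'b'  n5⇒n6  ** P0@[3:8]
[9] read 'd'  n6⇒n2 (fail-walked)
[10] read 'a'  n2⇒n3
[11] read 'e'  n3⇒n0 (fail-walked)
[12] read 'b'  n0⇒n1
[13] read 'e'  n1⇒n13
[14] read 'a'  n13⇒n14  ** P2@[12:14]
[15] read 'a'  n14⇒n7 (fail-walked)
[16] read 'a'  n7⇒n7 (fail-walked)
[17] read 'b'  n7⇒n8
[18] read 'd'  n8⇒n9
[19] read 'd'  n9⇒n10
[20] read 'c'  n10⇒n11
[21] read 'c'  n11⇒n12  ** P1@[16:21]
[22] read 'b'  n12⇒n1 (fail-walked)
[23] read 'e'  n1⇒n13
[24] read 'a'  n13⇒n14  ** P2@[22:24]
[25] read 'b'  n14⇒n8 (fail-walked)
[26] read 'd'  n8⇒n9
[27] read 'a'  n9⇒n3 (fail-walked)
[28] read 'd'  n3⇒n4
[29] read 'b'  n4⇒n5
[30] read 'b'  n5⇒n6  ** P0@[25:30]
[31] read 'b'  n6⇒n1 (fail-walked)
[32] read 'd'  n1⇒n2
[33] read 'b'  n2⇒n1 (fail-walked)
[34] read 'c'  n1⇒n17 (fail-walked)
[35] read 'e'  n17⇒n18
[36] read 'a'  n18⇒n19
[37] read 'a'  n19⇒n20  ** P4@[34:37]
[38] read 'c'  n20⇒n17 (fail-walked)
[39] read 'e'  n17⇒n18
[40] read 'a'  n18⇒n19

All matches (sorted): [[8,0],[14,2],[21,1],[24,2],[30,0],[37,4]]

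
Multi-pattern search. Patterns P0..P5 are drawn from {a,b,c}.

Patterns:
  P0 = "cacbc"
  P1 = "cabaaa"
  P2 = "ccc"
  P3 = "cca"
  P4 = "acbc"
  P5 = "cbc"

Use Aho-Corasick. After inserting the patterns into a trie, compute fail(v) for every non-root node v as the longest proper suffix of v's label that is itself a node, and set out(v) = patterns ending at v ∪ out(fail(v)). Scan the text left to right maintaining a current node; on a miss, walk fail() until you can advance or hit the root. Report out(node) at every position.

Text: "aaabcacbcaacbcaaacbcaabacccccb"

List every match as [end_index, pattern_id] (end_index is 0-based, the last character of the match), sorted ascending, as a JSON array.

Build:
Trie (insert patterns):
  n0 'ε': a→13 c→1
  n1 'c': a→2 b→17 c→10
  n2 'ca': b→6 c→3
  n3 'cac': b→4
  n4 'cacb': c→5
  n5 'cacbc': ·  [P0 ends]
  n6 'cab': a→7
  n7 'caba': a→8
  n8 'cabaa': a→9
  n9 'cabaaa': ·  [P1 ends]
  n10 'cc': a→12 c→11
  n11 'ccc': ·  [P2 ends]
  n12 'cca': ·  [P3 ends]
  n13 'a': c→14
  n14 'ac': b→15
  n15 'acb': c→16
  n16 'acbc': ·  [P4 ends]
  n17 'cb': c→18
  n18 'cbc': ·  [P5 ends]

BFS fail/out derivation:
  fail(1) 'c': from fail(0)=0 chase 'c': 0 ⇒ 0;  out=∅∪out(0)=∅
  fail(13) 'a': from fail(0)=0 chase 'a': 0 ⇒ 0;  out=∅∪out(0)=∅
  fail(2) 'ca': from fail(1)=0 chase 'a': 0 ⇒ 13;  out=∅∪out(13)=∅
  fail(10) 'cc': from fail(1)=0 chase 'c': 0 ⇒ 1;  out=∅∪out(1)=∅
  fail(14) 'ac': from fail(13)=0 chase 'c': 0 ⇒ 1;  out=∅∪out(1)=∅
  fail(17) 'cb': from fail(1)=0 chase 'b': 0 ⇒ 0;  out=∅∪out(0)=∅
  fail(3) 'cac': from fail(2)=13 chase 'c': 13 ⇒ 14;  out=∅∪out(14)=∅
  fail(6) 'cab': from fail(2)=13 chase 'b': 13→0 ⇒ 0;  out=∅∪out(0)=∅
  fail(11) 'ccc': from fail(10)=1 chase 'c': 1 ⇒ 10;  out={2}∪out(10)={2}
  fail(12) 'cca': from fail(10)=1 chase 'a': 1 ⇒ 2;  out={3}∪out(2)={3}
  fail(15) 'acb': from fail(14)=1 chase 'b': 1 ⇒ 17;  out=∅∪out(17)=∅
  fail(18) 'cbc': from fail(17)=0 chase 'c': 0 ⇒ 1;  out={5}∪out(1)={5}
  fail(4) 'cacb': from fail(3)=14 chase 'b': 14 ⇒ 15;  out=∅∪out(15)=∅
  fail(7) 'caba': from fail(6)=0 chase 'a': 0 ⇒ 13;  out=∅∪out(13)=∅
  fail(16) 'acbc': from fail(15)=17 chase 'c': 17 ⇒ 18;  out={4}∪out(18)={4,5}
  fail(5) 'cacbc': from fail(4)=15 chase 'c': 15 ⇒ 16;  out={0}∪out(16)={0,4,5}
  fail(8) 'cabaa': from fail(7)=13 chase 'a': 13→0 ⇒ 13;  out=∅∪out(13)=∅
  fail(9) 'cabaaa': from fail(8)=13 chase 'a': 13→0 ⇒ 13;  out={1}∪out(13)={1}

Scan:
[0] read 'a'  n0⇒n13
[1] read 'a'  n13⇒n13 ·f
[2] read 'a'  n13⇒n13 ·f
[3] read 'b'  n13⇒n0 ·f
[4] read 'c'  n0⇒n1
[5] read 'a'  n1⇒n2
[6] read 'c'  n2⇒n3
[7] read 'b'  n3⇒n4
[8] read 'c'  n4⇒n5  emit P0@[4:8],P4@[5:8],P5@[6:8]
[9] read 'a'  n5⇒n2 ·f
[10] read 'a'  n2⇒n13 ·f
[11] read 'c'  n13⇒n14
[12] read 'b'  n14⇒n15
[13] read 'c'  n15⇒n16  emit P4@[10:13],P5@[11:13]
[14] read 'a'  n16⇒n2 ·f
[15] read 'a'  n2⇒n13 ·f
[16] read 'a'  n13⇒n13 ·f
[17] read 'c'  n13⇒n14
[18] read 'b'  n14⇒n15
[19] read 'c'  n15⇒n16  emit P4@[16:19],P5@[17:19]
[20] read 'a'  n16⇒n2 ·f
[21] read 'a'  n2⇒n13 ·f
[22] read 'b'  n13⇒n0 ·f
[23] read 'a'  n0⇒n13
[24] read 'c'  n13⇒n14
[25] read 'c'  n14⇒n10 ·f
[26] read 'c'  n10⇒n11  emit P2@[24:26]
[27] read 'c'  n11⇒n11 ·f  emit P2@[25:27]
[28] read 'c'  n11⇒n11 ·f  emit P2@[26:28]
[29] read 'b'  n11⇒n17 ·f

Result: [[8,0],[8,4],[8,5],[13,4],[13,5],[19,4],[19,5],[26,2],[27,2],[28,2]]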